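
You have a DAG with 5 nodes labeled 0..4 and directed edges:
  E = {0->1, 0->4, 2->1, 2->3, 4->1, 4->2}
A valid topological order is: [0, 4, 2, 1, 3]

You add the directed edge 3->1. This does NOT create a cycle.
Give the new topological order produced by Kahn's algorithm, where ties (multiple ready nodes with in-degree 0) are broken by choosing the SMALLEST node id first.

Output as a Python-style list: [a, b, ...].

Old toposort: [0, 4, 2, 1, 3]
Added edge: 3->1
Position of 3 (4) > position of 1 (3). Must reorder: 3 must now come before 1.
Run Kahn's algorithm (break ties by smallest node id):
  initial in-degrees: [0, 4, 1, 1, 1]
  ready (indeg=0): [0]
  pop 0: indeg[1]->3; indeg[4]->0 | ready=[4] | order so far=[0]
  pop 4: indeg[1]->2; indeg[2]->0 | ready=[2] | order so far=[0, 4]
  pop 2: indeg[1]->1; indeg[3]->0 | ready=[3] | order so far=[0, 4, 2]
  pop 3: indeg[1]->0 | ready=[1] | order so far=[0, 4, 2, 3]
  pop 1: no out-edges | ready=[] | order so far=[0, 4, 2, 3, 1]
  Result: [0, 4, 2, 3, 1]

Answer: [0, 4, 2, 3, 1]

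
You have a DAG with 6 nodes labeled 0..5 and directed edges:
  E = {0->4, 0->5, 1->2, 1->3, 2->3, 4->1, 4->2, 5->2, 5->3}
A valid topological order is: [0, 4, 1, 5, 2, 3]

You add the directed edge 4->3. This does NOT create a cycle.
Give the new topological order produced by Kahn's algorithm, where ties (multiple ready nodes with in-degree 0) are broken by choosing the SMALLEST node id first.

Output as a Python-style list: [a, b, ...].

Answer: [0, 4, 1, 5, 2, 3]

Derivation:
Old toposort: [0, 4, 1, 5, 2, 3]
Added edge: 4->3
Position of 4 (1) < position of 3 (5). Old order still valid.
Run Kahn's algorithm (break ties by smallest node id):
  initial in-degrees: [0, 1, 3, 4, 1, 1]
  ready (indeg=0): [0]
  pop 0: indeg[4]->0; indeg[5]->0 | ready=[4, 5] | order so far=[0]
  pop 4: indeg[1]->0; indeg[2]->2; indeg[3]->3 | ready=[1, 5] | order so far=[0, 4]
  pop 1: indeg[2]->1; indeg[3]->2 | ready=[5] | order so far=[0, 4, 1]
  pop 5: indeg[2]->0; indeg[3]->1 | ready=[2] | order so far=[0, 4, 1, 5]
  pop 2: indeg[3]->0 | ready=[3] | order so far=[0, 4, 1, 5, 2]
  pop 3: no out-edges | ready=[] | order so far=[0, 4, 1, 5, 2, 3]
  Result: [0, 4, 1, 5, 2, 3]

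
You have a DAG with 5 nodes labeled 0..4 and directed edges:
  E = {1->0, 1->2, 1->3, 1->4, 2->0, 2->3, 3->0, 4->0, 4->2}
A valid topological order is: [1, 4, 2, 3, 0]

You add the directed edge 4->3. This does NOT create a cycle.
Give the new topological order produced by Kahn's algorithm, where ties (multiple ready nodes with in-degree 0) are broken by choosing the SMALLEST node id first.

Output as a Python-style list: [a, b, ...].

Old toposort: [1, 4, 2, 3, 0]
Added edge: 4->3
Position of 4 (1) < position of 3 (3). Old order still valid.
Run Kahn's algorithm (break ties by smallest node id):
  initial in-degrees: [4, 0, 2, 3, 1]
  ready (indeg=0): [1]
  pop 1: indeg[0]->3; indeg[2]->1; indeg[3]->2; indeg[4]->0 | ready=[4] | order so far=[1]
  pop 4: indeg[0]->2; indeg[2]->0; indeg[3]->1 | ready=[2] | order so far=[1, 4]
  pop 2: indeg[0]->1; indeg[3]->0 | ready=[3] | order so far=[1, 4, 2]
  pop 3: indeg[0]->0 | ready=[0] | order so far=[1, 4, 2, 3]
  pop 0: no out-edges | ready=[] | order so far=[1, 4, 2, 3, 0]
  Result: [1, 4, 2, 3, 0]

Answer: [1, 4, 2, 3, 0]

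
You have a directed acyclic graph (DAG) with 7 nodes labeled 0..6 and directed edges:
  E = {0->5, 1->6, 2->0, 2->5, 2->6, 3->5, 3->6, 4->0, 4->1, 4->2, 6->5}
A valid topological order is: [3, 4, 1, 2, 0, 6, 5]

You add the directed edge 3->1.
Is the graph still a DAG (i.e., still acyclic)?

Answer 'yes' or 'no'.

Given toposort: [3, 4, 1, 2, 0, 6, 5]
Position of 3: index 0; position of 1: index 2
New edge 3->1: forward
Forward edge: respects the existing order. Still a DAG, same toposort still valid.
Still a DAG? yes

Answer: yes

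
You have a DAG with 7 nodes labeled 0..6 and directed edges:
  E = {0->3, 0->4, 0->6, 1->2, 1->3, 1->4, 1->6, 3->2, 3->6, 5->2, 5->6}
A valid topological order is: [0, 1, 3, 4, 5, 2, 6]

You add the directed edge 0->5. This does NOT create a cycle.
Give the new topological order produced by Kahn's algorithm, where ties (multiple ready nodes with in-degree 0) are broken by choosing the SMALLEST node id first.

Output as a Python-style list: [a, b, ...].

Old toposort: [0, 1, 3, 4, 5, 2, 6]
Added edge: 0->5
Position of 0 (0) < position of 5 (4). Old order still valid.
Run Kahn's algorithm (break ties by smallest node id):
  initial in-degrees: [0, 0, 3, 2, 2, 1, 4]
  ready (indeg=0): [0, 1]
  pop 0: indeg[3]->1; indeg[4]->1; indeg[5]->0; indeg[6]->3 | ready=[1, 5] | order so far=[0]
  pop 1: indeg[2]->2; indeg[3]->0; indeg[4]->0; indeg[6]->2 | ready=[3, 4, 5] | order so far=[0, 1]
  pop 3: indeg[2]->1; indeg[6]->1 | ready=[4, 5] | order so far=[0, 1, 3]
  pop 4: no out-edges | ready=[5] | order so far=[0, 1, 3, 4]
  pop 5: indeg[2]->0; indeg[6]->0 | ready=[2, 6] | order so far=[0, 1, 3, 4, 5]
  pop 2: no out-edges | ready=[6] | order so far=[0, 1, 3, 4, 5, 2]
  pop 6: no out-edges | ready=[] | order so far=[0, 1, 3, 4, 5, 2, 6]
  Result: [0, 1, 3, 4, 5, 2, 6]

Answer: [0, 1, 3, 4, 5, 2, 6]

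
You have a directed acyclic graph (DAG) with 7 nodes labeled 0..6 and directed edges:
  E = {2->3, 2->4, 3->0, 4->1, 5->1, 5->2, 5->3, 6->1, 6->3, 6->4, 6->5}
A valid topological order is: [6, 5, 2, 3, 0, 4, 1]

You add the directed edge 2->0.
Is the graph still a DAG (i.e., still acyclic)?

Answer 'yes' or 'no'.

Given toposort: [6, 5, 2, 3, 0, 4, 1]
Position of 2: index 2; position of 0: index 4
New edge 2->0: forward
Forward edge: respects the existing order. Still a DAG, same toposort still valid.
Still a DAG? yes

Answer: yes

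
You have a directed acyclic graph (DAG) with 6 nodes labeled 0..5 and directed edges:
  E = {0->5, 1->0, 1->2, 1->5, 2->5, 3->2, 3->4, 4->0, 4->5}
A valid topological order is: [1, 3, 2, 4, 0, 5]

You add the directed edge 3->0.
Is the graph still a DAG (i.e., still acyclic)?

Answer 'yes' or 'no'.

Answer: yes

Derivation:
Given toposort: [1, 3, 2, 4, 0, 5]
Position of 3: index 1; position of 0: index 4
New edge 3->0: forward
Forward edge: respects the existing order. Still a DAG, same toposort still valid.
Still a DAG? yes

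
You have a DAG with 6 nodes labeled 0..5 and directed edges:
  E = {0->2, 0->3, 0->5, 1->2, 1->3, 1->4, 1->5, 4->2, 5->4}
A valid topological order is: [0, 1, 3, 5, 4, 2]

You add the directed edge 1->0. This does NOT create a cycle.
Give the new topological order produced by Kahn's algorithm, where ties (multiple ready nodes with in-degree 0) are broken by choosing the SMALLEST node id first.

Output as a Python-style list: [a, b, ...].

Answer: [1, 0, 3, 5, 4, 2]

Derivation:
Old toposort: [0, 1, 3, 5, 4, 2]
Added edge: 1->0
Position of 1 (1) > position of 0 (0). Must reorder: 1 must now come before 0.
Run Kahn's algorithm (break ties by smallest node id):
  initial in-degrees: [1, 0, 3, 2, 2, 2]
  ready (indeg=0): [1]
  pop 1: indeg[0]->0; indeg[2]->2; indeg[3]->1; indeg[4]->1; indeg[5]->1 | ready=[0] | order so far=[1]
  pop 0: indeg[2]->1; indeg[3]->0; indeg[5]->0 | ready=[3, 5] | order so far=[1, 0]
  pop 3: no out-edges | ready=[5] | order so far=[1, 0, 3]
  pop 5: indeg[4]->0 | ready=[4] | order so far=[1, 0, 3, 5]
  pop 4: indeg[2]->0 | ready=[2] | order so far=[1, 0, 3, 5, 4]
  pop 2: no out-edges | ready=[] | order so far=[1, 0, 3, 5, 4, 2]
  Result: [1, 0, 3, 5, 4, 2]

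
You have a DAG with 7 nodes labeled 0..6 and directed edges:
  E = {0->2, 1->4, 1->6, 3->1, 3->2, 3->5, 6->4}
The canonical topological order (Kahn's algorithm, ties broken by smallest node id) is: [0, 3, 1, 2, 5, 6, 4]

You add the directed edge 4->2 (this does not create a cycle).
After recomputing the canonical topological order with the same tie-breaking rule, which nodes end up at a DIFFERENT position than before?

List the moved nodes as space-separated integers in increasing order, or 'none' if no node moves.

Old toposort: [0, 3, 1, 2, 5, 6, 4]
Added edge 4->2
Recompute Kahn (smallest-id tiebreak):
  initial in-degrees: [0, 1, 3, 0, 2, 1, 1]
  ready (indeg=0): [0, 3]
  pop 0: indeg[2]->2 | ready=[3] | order so far=[0]
  pop 3: indeg[1]->0; indeg[2]->1; indeg[5]->0 | ready=[1, 5] | order so far=[0, 3]
  pop 1: indeg[4]->1; indeg[6]->0 | ready=[5, 6] | order so far=[0, 3, 1]
  pop 5: no out-edges | ready=[6] | order so far=[0, 3, 1, 5]
  pop 6: indeg[4]->0 | ready=[4] | order so far=[0, 3, 1, 5, 6]
  pop 4: indeg[2]->0 | ready=[2] | order so far=[0, 3, 1, 5, 6, 4]
  pop 2: no out-edges | ready=[] | order so far=[0, 3, 1, 5, 6, 4, 2]
New canonical toposort: [0, 3, 1, 5, 6, 4, 2]
Compare positions:
  Node 0: index 0 -> 0 (same)
  Node 1: index 2 -> 2 (same)
  Node 2: index 3 -> 6 (moved)
  Node 3: index 1 -> 1 (same)
  Node 4: index 6 -> 5 (moved)
  Node 5: index 4 -> 3 (moved)
  Node 6: index 5 -> 4 (moved)
Nodes that changed position: 2 4 5 6

Answer: 2 4 5 6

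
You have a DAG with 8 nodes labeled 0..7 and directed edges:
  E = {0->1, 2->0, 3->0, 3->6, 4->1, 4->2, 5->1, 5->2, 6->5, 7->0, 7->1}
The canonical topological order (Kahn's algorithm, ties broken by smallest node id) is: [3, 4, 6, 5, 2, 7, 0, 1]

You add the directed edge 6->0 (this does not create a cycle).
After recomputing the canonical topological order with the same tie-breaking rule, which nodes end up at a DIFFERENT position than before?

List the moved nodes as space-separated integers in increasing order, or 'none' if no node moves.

Old toposort: [3, 4, 6, 5, 2, 7, 0, 1]
Added edge 6->0
Recompute Kahn (smallest-id tiebreak):
  initial in-degrees: [4, 4, 2, 0, 0, 1, 1, 0]
  ready (indeg=0): [3, 4, 7]
  pop 3: indeg[0]->3; indeg[6]->0 | ready=[4, 6, 7] | order so far=[3]
  pop 4: indeg[1]->3; indeg[2]->1 | ready=[6, 7] | order so far=[3, 4]
  pop 6: indeg[0]->2; indeg[5]->0 | ready=[5, 7] | order so far=[3, 4, 6]
  pop 5: indeg[1]->2; indeg[2]->0 | ready=[2, 7] | order so far=[3, 4, 6, 5]
  pop 2: indeg[0]->1 | ready=[7] | order so far=[3, 4, 6, 5, 2]
  pop 7: indeg[0]->0; indeg[1]->1 | ready=[0] | order so far=[3, 4, 6, 5, 2, 7]
  pop 0: indeg[1]->0 | ready=[1] | order so far=[3, 4, 6, 5, 2, 7, 0]
  pop 1: no out-edges | ready=[] | order so far=[3, 4, 6, 5, 2, 7, 0, 1]
New canonical toposort: [3, 4, 6, 5, 2, 7, 0, 1]
Compare positions:
  Node 0: index 6 -> 6 (same)
  Node 1: index 7 -> 7 (same)
  Node 2: index 4 -> 4 (same)
  Node 3: index 0 -> 0 (same)
  Node 4: index 1 -> 1 (same)
  Node 5: index 3 -> 3 (same)
  Node 6: index 2 -> 2 (same)
  Node 7: index 5 -> 5 (same)
Nodes that changed position: none

Answer: none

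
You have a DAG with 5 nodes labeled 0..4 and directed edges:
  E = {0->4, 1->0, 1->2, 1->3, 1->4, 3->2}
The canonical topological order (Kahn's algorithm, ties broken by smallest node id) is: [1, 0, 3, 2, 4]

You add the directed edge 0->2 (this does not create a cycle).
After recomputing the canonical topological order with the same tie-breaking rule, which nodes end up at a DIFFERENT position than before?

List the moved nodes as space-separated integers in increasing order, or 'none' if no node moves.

Old toposort: [1, 0, 3, 2, 4]
Added edge 0->2
Recompute Kahn (smallest-id tiebreak):
  initial in-degrees: [1, 0, 3, 1, 2]
  ready (indeg=0): [1]
  pop 1: indeg[0]->0; indeg[2]->2; indeg[3]->0; indeg[4]->1 | ready=[0, 3] | order so far=[1]
  pop 0: indeg[2]->1; indeg[4]->0 | ready=[3, 4] | order so far=[1, 0]
  pop 3: indeg[2]->0 | ready=[2, 4] | order so far=[1, 0, 3]
  pop 2: no out-edges | ready=[4] | order so far=[1, 0, 3, 2]
  pop 4: no out-edges | ready=[] | order so far=[1, 0, 3, 2, 4]
New canonical toposort: [1, 0, 3, 2, 4]
Compare positions:
  Node 0: index 1 -> 1 (same)
  Node 1: index 0 -> 0 (same)
  Node 2: index 3 -> 3 (same)
  Node 3: index 2 -> 2 (same)
  Node 4: index 4 -> 4 (same)
Nodes that changed position: none

Answer: none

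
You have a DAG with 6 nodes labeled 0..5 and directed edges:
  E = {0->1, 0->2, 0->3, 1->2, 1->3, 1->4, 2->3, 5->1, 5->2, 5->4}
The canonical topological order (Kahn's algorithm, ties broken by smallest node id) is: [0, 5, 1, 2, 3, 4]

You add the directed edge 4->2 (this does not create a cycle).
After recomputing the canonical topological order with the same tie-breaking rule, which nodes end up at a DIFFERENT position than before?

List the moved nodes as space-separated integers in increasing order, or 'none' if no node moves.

Answer: 2 3 4

Derivation:
Old toposort: [0, 5, 1, 2, 3, 4]
Added edge 4->2
Recompute Kahn (smallest-id tiebreak):
  initial in-degrees: [0, 2, 4, 3, 2, 0]
  ready (indeg=0): [0, 5]
  pop 0: indeg[1]->1; indeg[2]->3; indeg[3]->2 | ready=[5] | order so far=[0]
  pop 5: indeg[1]->0; indeg[2]->2; indeg[4]->1 | ready=[1] | order so far=[0, 5]
  pop 1: indeg[2]->1; indeg[3]->1; indeg[4]->0 | ready=[4] | order so far=[0, 5, 1]
  pop 4: indeg[2]->0 | ready=[2] | order so far=[0, 5, 1, 4]
  pop 2: indeg[3]->0 | ready=[3] | order so far=[0, 5, 1, 4, 2]
  pop 3: no out-edges | ready=[] | order so far=[0, 5, 1, 4, 2, 3]
New canonical toposort: [0, 5, 1, 4, 2, 3]
Compare positions:
  Node 0: index 0 -> 0 (same)
  Node 1: index 2 -> 2 (same)
  Node 2: index 3 -> 4 (moved)
  Node 3: index 4 -> 5 (moved)
  Node 4: index 5 -> 3 (moved)
  Node 5: index 1 -> 1 (same)
Nodes that changed position: 2 3 4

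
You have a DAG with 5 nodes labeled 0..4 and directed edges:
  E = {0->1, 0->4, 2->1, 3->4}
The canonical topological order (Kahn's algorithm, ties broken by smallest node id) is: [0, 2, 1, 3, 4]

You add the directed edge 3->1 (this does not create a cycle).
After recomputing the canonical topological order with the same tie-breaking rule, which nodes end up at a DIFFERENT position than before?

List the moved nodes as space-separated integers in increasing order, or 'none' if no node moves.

Old toposort: [0, 2, 1, 3, 4]
Added edge 3->1
Recompute Kahn (smallest-id tiebreak):
  initial in-degrees: [0, 3, 0, 0, 2]
  ready (indeg=0): [0, 2, 3]
  pop 0: indeg[1]->2; indeg[4]->1 | ready=[2, 3] | order so far=[0]
  pop 2: indeg[1]->1 | ready=[3] | order so far=[0, 2]
  pop 3: indeg[1]->0; indeg[4]->0 | ready=[1, 4] | order so far=[0, 2, 3]
  pop 1: no out-edges | ready=[4] | order so far=[0, 2, 3, 1]
  pop 4: no out-edges | ready=[] | order so far=[0, 2, 3, 1, 4]
New canonical toposort: [0, 2, 3, 1, 4]
Compare positions:
  Node 0: index 0 -> 0 (same)
  Node 1: index 2 -> 3 (moved)
  Node 2: index 1 -> 1 (same)
  Node 3: index 3 -> 2 (moved)
  Node 4: index 4 -> 4 (same)
Nodes that changed position: 1 3

Answer: 1 3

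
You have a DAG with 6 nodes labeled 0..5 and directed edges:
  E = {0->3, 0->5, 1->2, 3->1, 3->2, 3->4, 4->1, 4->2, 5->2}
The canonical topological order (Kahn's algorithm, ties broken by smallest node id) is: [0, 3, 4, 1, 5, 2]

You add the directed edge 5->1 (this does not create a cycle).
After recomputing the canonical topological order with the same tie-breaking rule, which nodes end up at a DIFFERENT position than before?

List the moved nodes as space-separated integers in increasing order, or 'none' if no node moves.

Answer: 1 5

Derivation:
Old toposort: [0, 3, 4, 1, 5, 2]
Added edge 5->1
Recompute Kahn (smallest-id tiebreak):
  initial in-degrees: [0, 3, 4, 1, 1, 1]
  ready (indeg=0): [0]
  pop 0: indeg[3]->0; indeg[5]->0 | ready=[3, 5] | order so far=[0]
  pop 3: indeg[1]->2; indeg[2]->3; indeg[4]->0 | ready=[4, 5] | order so far=[0, 3]
  pop 4: indeg[1]->1; indeg[2]->2 | ready=[5] | order so far=[0, 3, 4]
  pop 5: indeg[1]->0; indeg[2]->1 | ready=[1] | order so far=[0, 3, 4, 5]
  pop 1: indeg[2]->0 | ready=[2] | order so far=[0, 3, 4, 5, 1]
  pop 2: no out-edges | ready=[] | order so far=[0, 3, 4, 5, 1, 2]
New canonical toposort: [0, 3, 4, 5, 1, 2]
Compare positions:
  Node 0: index 0 -> 0 (same)
  Node 1: index 3 -> 4 (moved)
  Node 2: index 5 -> 5 (same)
  Node 3: index 1 -> 1 (same)
  Node 4: index 2 -> 2 (same)
  Node 5: index 4 -> 3 (moved)
Nodes that changed position: 1 5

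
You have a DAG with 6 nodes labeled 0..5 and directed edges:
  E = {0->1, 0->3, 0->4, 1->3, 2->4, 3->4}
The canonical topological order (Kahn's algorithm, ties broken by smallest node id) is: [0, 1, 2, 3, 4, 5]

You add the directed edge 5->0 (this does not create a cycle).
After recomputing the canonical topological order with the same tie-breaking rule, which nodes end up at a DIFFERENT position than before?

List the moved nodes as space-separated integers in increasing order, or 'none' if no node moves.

Answer: 0 1 2 3 4 5

Derivation:
Old toposort: [0, 1, 2, 3, 4, 5]
Added edge 5->0
Recompute Kahn (smallest-id tiebreak):
  initial in-degrees: [1, 1, 0, 2, 3, 0]
  ready (indeg=0): [2, 5]
  pop 2: indeg[4]->2 | ready=[5] | order so far=[2]
  pop 5: indeg[0]->0 | ready=[0] | order so far=[2, 5]
  pop 0: indeg[1]->0; indeg[3]->1; indeg[4]->1 | ready=[1] | order so far=[2, 5, 0]
  pop 1: indeg[3]->0 | ready=[3] | order so far=[2, 5, 0, 1]
  pop 3: indeg[4]->0 | ready=[4] | order so far=[2, 5, 0, 1, 3]
  pop 4: no out-edges | ready=[] | order so far=[2, 5, 0, 1, 3, 4]
New canonical toposort: [2, 5, 0, 1, 3, 4]
Compare positions:
  Node 0: index 0 -> 2 (moved)
  Node 1: index 1 -> 3 (moved)
  Node 2: index 2 -> 0 (moved)
  Node 3: index 3 -> 4 (moved)
  Node 4: index 4 -> 5 (moved)
  Node 5: index 5 -> 1 (moved)
Nodes that changed position: 0 1 2 3 4 5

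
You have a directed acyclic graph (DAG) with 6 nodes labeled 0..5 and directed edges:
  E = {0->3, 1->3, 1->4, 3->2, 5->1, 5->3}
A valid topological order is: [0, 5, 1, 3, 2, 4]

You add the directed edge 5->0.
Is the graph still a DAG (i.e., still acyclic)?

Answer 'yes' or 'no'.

Given toposort: [0, 5, 1, 3, 2, 4]
Position of 5: index 1; position of 0: index 0
New edge 5->0: backward (u after v in old order)
Backward edge: old toposort is now invalid. Check if this creates a cycle.
Does 0 already reach 5? Reachable from 0: [0, 2, 3]. NO -> still a DAG (reorder needed).
Still a DAG? yes

Answer: yes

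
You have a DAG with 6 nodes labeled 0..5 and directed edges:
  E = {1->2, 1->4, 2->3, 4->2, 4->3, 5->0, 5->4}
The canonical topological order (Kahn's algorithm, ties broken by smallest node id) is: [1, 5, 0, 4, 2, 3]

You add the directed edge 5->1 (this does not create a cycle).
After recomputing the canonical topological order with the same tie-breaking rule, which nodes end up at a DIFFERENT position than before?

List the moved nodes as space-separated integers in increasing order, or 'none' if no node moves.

Answer: 0 1 5

Derivation:
Old toposort: [1, 5, 0, 4, 2, 3]
Added edge 5->1
Recompute Kahn (smallest-id tiebreak):
  initial in-degrees: [1, 1, 2, 2, 2, 0]
  ready (indeg=0): [5]
  pop 5: indeg[0]->0; indeg[1]->0; indeg[4]->1 | ready=[0, 1] | order so far=[5]
  pop 0: no out-edges | ready=[1] | order so far=[5, 0]
  pop 1: indeg[2]->1; indeg[4]->0 | ready=[4] | order so far=[5, 0, 1]
  pop 4: indeg[2]->0; indeg[3]->1 | ready=[2] | order so far=[5, 0, 1, 4]
  pop 2: indeg[3]->0 | ready=[3] | order so far=[5, 0, 1, 4, 2]
  pop 3: no out-edges | ready=[] | order so far=[5, 0, 1, 4, 2, 3]
New canonical toposort: [5, 0, 1, 4, 2, 3]
Compare positions:
  Node 0: index 2 -> 1 (moved)
  Node 1: index 0 -> 2 (moved)
  Node 2: index 4 -> 4 (same)
  Node 3: index 5 -> 5 (same)
  Node 4: index 3 -> 3 (same)
  Node 5: index 1 -> 0 (moved)
Nodes that changed position: 0 1 5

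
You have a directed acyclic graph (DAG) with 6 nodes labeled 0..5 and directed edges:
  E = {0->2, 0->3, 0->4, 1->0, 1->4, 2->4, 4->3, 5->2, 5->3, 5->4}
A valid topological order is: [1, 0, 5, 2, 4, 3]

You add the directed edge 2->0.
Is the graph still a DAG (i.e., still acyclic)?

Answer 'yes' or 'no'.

Given toposort: [1, 0, 5, 2, 4, 3]
Position of 2: index 3; position of 0: index 1
New edge 2->0: backward (u after v in old order)
Backward edge: old toposort is now invalid. Check if this creates a cycle.
Does 0 already reach 2? Reachable from 0: [0, 2, 3, 4]. YES -> cycle!
Still a DAG? no

Answer: no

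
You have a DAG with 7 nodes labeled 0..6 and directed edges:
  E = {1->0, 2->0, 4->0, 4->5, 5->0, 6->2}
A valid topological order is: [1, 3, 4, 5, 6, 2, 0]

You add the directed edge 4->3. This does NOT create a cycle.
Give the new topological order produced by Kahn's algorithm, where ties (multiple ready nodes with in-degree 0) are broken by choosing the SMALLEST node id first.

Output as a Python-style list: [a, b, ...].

Old toposort: [1, 3, 4, 5, 6, 2, 0]
Added edge: 4->3
Position of 4 (2) > position of 3 (1). Must reorder: 4 must now come before 3.
Run Kahn's algorithm (break ties by smallest node id):
  initial in-degrees: [4, 0, 1, 1, 0, 1, 0]
  ready (indeg=0): [1, 4, 6]
  pop 1: indeg[0]->3 | ready=[4, 6] | order so far=[1]
  pop 4: indeg[0]->2; indeg[3]->0; indeg[5]->0 | ready=[3, 5, 6] | order so far=[1, 4]
  pop 3: no out-edges | ready=[5, 6] | order so far=[1, 4, 3]
  pop 5: indeg[0]->1 | ready=[6] | order so far=[1, 4, 3, 5]
  pop 6: indeg[2]->0 | ready=[2] | order so far=[1, 4, 3, 5, 6]
  pop 2: indeg[0]->0 | ready=[0] | order so far=[1, 4, 3, 5, 6, 2]
  pop 0: no out-edges | ready=[] | order so far=[1, 4, 3, 5, 6, 2, 0]
  Result: [1, 4, 3, 5, 6, 2, 0]

Answer: [1, 4, 3, 5, 6, 2, 0]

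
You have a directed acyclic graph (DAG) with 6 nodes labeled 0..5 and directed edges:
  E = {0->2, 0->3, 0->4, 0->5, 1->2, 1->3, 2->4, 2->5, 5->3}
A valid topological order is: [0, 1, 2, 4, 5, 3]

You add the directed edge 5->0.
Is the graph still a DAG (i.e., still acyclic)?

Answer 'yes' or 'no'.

Answer: no

Derivation:
Given toposort: [0, 1, 2, 4, 5, 3]
Position of 5: index 4; position of 0: index 0
New edge 5->0: backward (u after v in old order)
Backward edge: old toposort is now invalid. Check if this creates a cycle.
Does 0 already reach 5? Reachable from 0: [0, 2, 3, 4, 5]. YES -> cycle!
Still a DAG? no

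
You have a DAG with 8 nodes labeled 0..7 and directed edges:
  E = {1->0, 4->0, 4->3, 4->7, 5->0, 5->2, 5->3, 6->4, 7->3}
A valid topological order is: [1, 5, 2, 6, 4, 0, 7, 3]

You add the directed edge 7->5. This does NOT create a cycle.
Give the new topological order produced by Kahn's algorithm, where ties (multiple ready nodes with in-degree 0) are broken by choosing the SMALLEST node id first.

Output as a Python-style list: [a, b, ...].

Answer: [1, 6, 4, 7, 5, 0, 2, 3]

Derivation:
Old toposort: [1, 5, 2, 6, 4, 0, 7, 3]
Added edge: 7->5
Position of 7 (6) > position of 5 (1). Must reorder: 7 must now come before 5.
Run Kahn's algorithm (break ties by smallest node id):
  initial in-degrees: [3, 0, 1, 3, 1, 1, 0, 1]
  ready (indeg=0): [1, 6]
  pop 1: indeg[0]->2 | ready=[6] | order so far=[1]
  pop 6: indeg[4]->0 | ready=[4] | order so far=[1, 6]
  pop 4: indeg[0]->1; indeg[3]->2; indeg[7]->0 | ready=[7] | order so far=[1, 6, 4]
  pop 7: indeg[3]->1; indeg[5]->0 | ready=[5] | order so far=[1, 6, 4, 7]
  pop 5: indeg[0]->0; indeg[2]->0; indeg[3]->0 | ready=[0, 2, 3] | order so far=[1, 6, 4, 7, 5]
  pop 0: no out-edges | ready=[2, 3] | order so far=[1, 6, 4, 7, 5, 0]
  pop 2: no out-edges | ready=[3] | order so far=[1, 6, 4, 7, 5, 0, 2]
  pop 3: no out-edges | ready=[] | order so far=[1, 6, 4, 7, 5, 0, 2, 3]
  Result: [1, 6, 4, 7, 5, 0, 2, 3]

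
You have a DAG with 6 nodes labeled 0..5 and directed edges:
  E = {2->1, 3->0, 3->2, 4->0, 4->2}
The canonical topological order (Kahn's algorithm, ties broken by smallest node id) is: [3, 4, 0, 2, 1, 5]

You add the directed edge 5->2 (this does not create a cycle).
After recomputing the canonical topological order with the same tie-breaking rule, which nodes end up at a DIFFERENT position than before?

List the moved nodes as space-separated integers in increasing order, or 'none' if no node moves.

Old toposort: [3, 4, 0, 2, 1, 5]
Added edge 5->2
Recompute Kahn (smallest-id tiebreak):
  initial in-degrees: [2, 1, 3, 0, 0, 0]
  ready (indeg=0): [3, 4, 5]
  pop 3: indeg[0]->1; indeg[2]->2 | ready=[4, 5] | order so far=[3]
  pop 4: indeg[0]->0; indeg[2]->1 | ready=[0, 5] | order so far=[3, 4]
  pop 0: no out-edges | ready=[5] | order so far=[3, 4, 0]
  pop 5: indeg[2]->0 | ready=[2] | order so far=[3, 4, 0, 5]
  pop 2: indeg[1]->0 | ready=[1] | order so far=[3, 4, 0, 5, 2]
  pop 1: no out-edges | ready=[] | order so far=[3, 4, 0, 5, 2, 1]
New canonical toposort: [3, 4, 0, 5, 2, 1]
Compare positions:
  Node 0: index 2 -> 2 (same)
  Node 1: index 4 -> 5 (moved)
  Node 2: index 3 -> 4 (moved)
  Node 3: index 0 -> 0 (same)
  Node 4: index 1 -> 1 (same)
  Node 5: index 5 -> 3 (moved)
Nodes that changed position: 1 2 5

Answer: 1 2 5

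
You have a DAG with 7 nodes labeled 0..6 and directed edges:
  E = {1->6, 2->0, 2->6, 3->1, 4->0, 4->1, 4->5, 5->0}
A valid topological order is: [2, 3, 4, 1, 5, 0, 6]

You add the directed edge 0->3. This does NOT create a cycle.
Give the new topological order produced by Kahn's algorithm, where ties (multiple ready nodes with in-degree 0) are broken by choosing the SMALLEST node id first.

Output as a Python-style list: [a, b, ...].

Old toposort: [2, 3, 4, 1, 5, 0, 6]
Added edge: 0->3
Position of 0 (5) > position of 3 (1). Must reorder: 0 must now come before 3.
Run Kahn's algorithm (break ties by smallest node id):
  initial in-degrees: [3, 2, 0, 1, 0, 1, 2]
  ready (indeg=0): [2, 4]
  pop 2: indeg[0]->2; indeg[6]->1 | ready=[4] | order so far=[2]
  pop 4: indeg[0]->1; indeg[1]->1; indeg[5]->0 | ready=[5] | order so far=[2, 4]
  pop 5: indeg[0]->0 | ready=[0] | order so far=[2, 4, 5]
  pop 0: indeg[3]->0 | ready=[3] | order so far=[2, 4, 5, 0]
  pop 3: indeg[1]->0 | ready=[1] | order so far=[2, 4, 5, 0, 3]
  pop 1: indeg[6]->0 | ready=[6] | order so far=[2, 4, 5, 0, 3, 1]
  pop 6: no out-edges | ready=[] | order so far=[2, 4, 5, 0, 3, 1, 6]
  Result: [2, 4, 5, 0, 3, 1, 6]

Answer: [2, 4, 5, 0, 3, 1, 6]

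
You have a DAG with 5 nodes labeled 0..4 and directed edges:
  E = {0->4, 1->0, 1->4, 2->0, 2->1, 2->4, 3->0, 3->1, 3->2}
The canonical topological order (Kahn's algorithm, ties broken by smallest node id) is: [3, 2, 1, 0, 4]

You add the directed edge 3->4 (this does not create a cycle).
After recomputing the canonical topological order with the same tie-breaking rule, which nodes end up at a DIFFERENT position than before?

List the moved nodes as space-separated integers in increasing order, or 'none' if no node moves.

Old toposort: [3, 2, 1, 0, 4]
Added edge 3->4
Recompute Kahn (smallest-id tiebreak):
  initial in-degrees: [3, 2, 1, 0, 4]
  ready (indeg=0): [3]
  pop 3: indeg[0]->2; indeg[1]->1; indeg[2]->0; indeg[4]->3 | ready=[2] | order so far=[3]
  pop 2: indeg[0]->1; indeg[1]->0; indeg[4]->2 | ready=[1] | order so far=[3, 2]
  pop 1: indeg[0]->0; indeg[4]->1 | ready=[0] | order so far=[3, 2, 1]
  pop 0: indeg[4]->0 | ready=[4] | order so far=[3, 2, 1, 0]
  pop 4: no out-edges | ready=[] | order so far=[3, 2, 1, 0, 4]
New canonical toposort: [3, 2, 1, 0, 4]
Compare positions:
  Node 0: index 3 -> 3 (same)
  Node 1: index 2 -> 2 (same)
  Node 2: index 1 -> 1 (same)
  Node 3: index 0 -> 0 (same)
  Node 4: index 4 -> 4 (same)
Nodes that changed position: none

Answer: none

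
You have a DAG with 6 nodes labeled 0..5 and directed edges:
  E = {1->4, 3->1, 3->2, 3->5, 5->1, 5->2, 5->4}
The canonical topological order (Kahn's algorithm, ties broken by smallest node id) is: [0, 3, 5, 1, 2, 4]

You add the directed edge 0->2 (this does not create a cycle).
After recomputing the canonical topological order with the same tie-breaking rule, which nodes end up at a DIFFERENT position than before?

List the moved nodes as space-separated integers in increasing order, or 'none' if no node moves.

Old toposort: [0, 3, 5, 1, 2, 4]
Added edge 0->2
Recompute Kahn (smallest-id tiebreak):
  initial in-degrees: [0, 2, 3, 0, 2, 1]
  ready (indeg=0): [0, 3]
  pop 0: indeg[2]->2 | ready=[3] | order so far=[0]
  pop 3: indeg[1]->1; indeg[2]->1; indeg[5]->0 | ready=[5] | order so far=[0, 3]
  pop 5: indeg[1]->0; indeg[2]->0; indeg[4]->1 | ready=[1, 2] | order so far=[0, 3, 5]
  pop 1: indeg[4]->0 | ready=[2, 4] | order so far=[0, 3, 5, 1]
  pop 2: no out-edges | ready=[4] | order so far=[0, 3, 5, 1, 2]
  pop 4: no out-edges | ready=[] | order so far=[0, 3, 5, 1, 2, 4]
New canonical toposort: [0, 3, 5, 1, 2, 4]
Compare positions:
  Node 0: index 0 -> 0 (same)
  Node 1: index 3 -> 3 (same)
  Node 2: index 4 -> 4 (same)
  Node 3: index 1 -> 1 (same)
  Node 4: index 5 -> 5 (same)
  Node 5: index 2 -> 2 (same)
Nodes that changed position: none

Answer: none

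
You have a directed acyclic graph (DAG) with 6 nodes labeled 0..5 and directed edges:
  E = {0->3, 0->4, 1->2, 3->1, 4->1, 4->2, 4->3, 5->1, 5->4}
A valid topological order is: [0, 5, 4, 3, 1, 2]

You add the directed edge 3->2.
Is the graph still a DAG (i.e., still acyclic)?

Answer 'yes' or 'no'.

Answer: yes

Derivation:
Given toposort: [0, 5, 4, 3, 1, 2]
Position of 3: index 3; position of 2: index 5
New edge 3->2: forward
Forward edge: respects the existing order. Still a DAG, same toposort still valid.
Still a DAG? yes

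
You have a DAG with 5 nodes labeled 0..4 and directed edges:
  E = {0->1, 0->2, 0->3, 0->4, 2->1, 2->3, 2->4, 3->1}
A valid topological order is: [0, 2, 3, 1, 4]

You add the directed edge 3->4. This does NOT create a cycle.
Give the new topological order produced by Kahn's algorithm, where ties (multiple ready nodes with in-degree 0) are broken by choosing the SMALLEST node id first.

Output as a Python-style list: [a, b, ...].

Old toposort: [0, 2, 3, 1, 4]
Added edge: 3->4
Position of 3 (2) < position of 4 (4). Old order still valid.
Run Kahn's algorithm (break ties by smallest node id):
  initial in-degrees: [0, 3, 1, 2, 3]
  ready (indeg=0): [0]
  pop 0: indeg[1]->2; indeg[2]->0; indeg[3]->1; indeg[4]->2 | ready=[2] | order so far=[0]
  pop 2: indeg[1]->1; indeg[3]->0; indeg[4]->1 | ready=[3] | order so far=[0, 2]
  pop 3: indeg[1]->0; indeg[4]->0 | ready=[1, 4] | order so far=[0, 2, 3]
  pop 1: no out-edges | ready=[4] | order so far=[0, 2, 3, 1]
  pop 4: no out-edges | ready=[] | order so far=[0, 2, 3, 1, 4]
  Result: [0, 2, 3, 1, 4]

Answer: [0, 2, 3, 1, 4]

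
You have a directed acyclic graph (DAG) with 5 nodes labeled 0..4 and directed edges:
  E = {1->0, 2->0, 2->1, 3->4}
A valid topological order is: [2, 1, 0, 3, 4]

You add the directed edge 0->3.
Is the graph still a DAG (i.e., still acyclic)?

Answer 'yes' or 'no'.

Given toposort: [2, 1, 0, 3, 4]
Position of 0: index 2; position of 3: index 3
New edge 0->3: forward
Forward edge: respects the existing order. Still a DAG, same toposort still valid.
Still a DAG? yes

Answer: yes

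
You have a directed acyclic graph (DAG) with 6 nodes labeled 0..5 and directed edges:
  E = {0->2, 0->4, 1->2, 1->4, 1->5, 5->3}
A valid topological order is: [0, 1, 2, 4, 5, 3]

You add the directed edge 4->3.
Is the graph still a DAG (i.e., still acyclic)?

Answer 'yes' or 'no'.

Answer: yes

Derivation:
Given toposort: [0, 1, 2, 4, 5, 3]
Position of 4: index 3; position of 3: index 5
New edge 4->3: forward
Forward edge: respects the existing order. Still a DAG, same toposort still valid.
Still a DAG? yes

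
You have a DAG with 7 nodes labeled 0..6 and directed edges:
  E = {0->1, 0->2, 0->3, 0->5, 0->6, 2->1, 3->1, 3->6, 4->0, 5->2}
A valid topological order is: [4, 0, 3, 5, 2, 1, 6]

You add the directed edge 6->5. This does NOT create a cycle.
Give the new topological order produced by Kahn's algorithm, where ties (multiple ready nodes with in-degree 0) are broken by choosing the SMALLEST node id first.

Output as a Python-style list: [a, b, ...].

Answer: [4, 0, 3, 6, 5, 2, 1]

Derivation:
Old toposort: [4, 0, 3, 5, 2, 1, 6]
Added edge: 6->5
Position of 6 (6) > position of 5 (3). Must reorder: 6 must now come before 5.
Run Kahn's algorithm (break ties by smallest node id):
  initial in-degrees: [1, 3, 2, 1, 0, 2, 2]
  ready (indeg=0): [4]
  pop 4: indeg[0]->0 | ready=[0] | order so far=[4]
  pop 0: indeg[1]->2; indeg[2]->1; indeg[3]->0; indeg[5]->1; indeg[6]->1 | ready=[3] | order so far=[4, 0]
  pop 3: indeg[1]->1; indeg[6]->0 | ready=[6] | order so far=[4, 0, 3]
  pop 6: indeg[5]->0 | ready=[5] | order so far=[4, 0, 3, 6]
  pop 5: indeg[2]->0 | ready=[2] | order so far=[4, 0, 3, 6, 5]
  pop 2: indeg[1]->0 | ready=[1] | order so far=[4, 0, 3, 6, 5, 2]
  pop 1: no out-edges | ready=[] | order so far=[4, 0, 3, 6, 5, 2, 1]
  Result: [4, 0, 3, 6, 5, 2, 1]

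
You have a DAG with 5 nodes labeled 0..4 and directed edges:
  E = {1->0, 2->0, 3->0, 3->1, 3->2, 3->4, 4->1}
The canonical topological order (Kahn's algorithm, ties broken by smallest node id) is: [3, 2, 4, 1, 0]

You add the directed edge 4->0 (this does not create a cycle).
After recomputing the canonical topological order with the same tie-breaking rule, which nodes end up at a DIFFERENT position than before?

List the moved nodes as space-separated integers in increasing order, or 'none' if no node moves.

Answer: none

Derivation:
Old toposort: [3, 2, 4, 1, 0]
Added edge 4->0
Recompute Kahn (smallest-id tiebreak):
  initial in-degrees: [4, 2, 1, 0, 1]
  ready (indeg=0): [3]
  pop 3: indeg[0]->3; indeg[1]->1; indeg[2]->0; indeg[4]->0 | ready=[2, 4] | order so far=[3]
  pop 2: indeg[0]->2 | ready=[4] | order so far=[3, 2]
  pop 4: indeg[0]->1; indeg[1]->0 | ready=[1] | order so far=[3, 2, 4]
  pop 1: indeg[0]->0 | ready=[0] | order so far=[3, 2, 4, 1]
  pop 0: no out-edges | ready=[] | order so far=[3, 2, 4, 1, 0]
New canonical toposort: [3, 2, 4, 1, 0]
Compare positions:
  Node 0: index 4 -> 4 (same)
  Node 1: index 3 -> 3 (same)
  Node 2: index 1 -> 1 (same)
  Node 3: index 0 -> 0 (same)
  Node 4: index 2 -> 2 (same)
Nodes that changed position: none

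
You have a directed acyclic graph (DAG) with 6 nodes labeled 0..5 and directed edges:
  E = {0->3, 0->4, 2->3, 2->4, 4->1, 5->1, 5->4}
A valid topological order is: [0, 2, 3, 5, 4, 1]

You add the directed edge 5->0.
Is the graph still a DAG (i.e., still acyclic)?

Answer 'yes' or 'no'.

Answer: yes

Derivation:
Given toposort: [0, 2, 3, 5, 4, 1]
Position of 5: index 3; position of 0: index 0
New edge 5->0: backward (u after v in old order)
Backward edge: old toposort is now invalid. Check if this creates a cycle.
Does 0 already reach 5? Reachable from 0: [0, 1, 3, 4]. NO -> still a DAG (reorder needed).
Still a DAG? yes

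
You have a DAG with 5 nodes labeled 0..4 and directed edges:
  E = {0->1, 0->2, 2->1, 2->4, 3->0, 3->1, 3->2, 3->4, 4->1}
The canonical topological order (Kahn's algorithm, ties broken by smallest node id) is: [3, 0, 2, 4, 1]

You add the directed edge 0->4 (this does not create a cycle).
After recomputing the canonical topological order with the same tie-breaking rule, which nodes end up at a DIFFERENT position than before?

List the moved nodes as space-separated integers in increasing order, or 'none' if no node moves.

Answer: none

Derivation:
Old toposort: [3, 0, 2, 4, 1]
Added edge 0->4
Recompute Kahn (smallest-id tiebreak):
  initial in-degrees: [1, 4, 2, 0, 3]
  ready (indeg=0): [3]
  pop 3: indeg[0]->0; indeg[1]->3; indeg[2]->1; indeg[4]->2 | ready=[0] | order so far=[3]
  pop 0: indeg[1]->2; indeg[2]->0; indeg[4]->1 | ready=[2] | order so far=[3, 0]
  pop 2: indeg[1]->1; indeg[4]->0 | ready=[4] | order so far=[3, 0, 2]
  pop 4: indeg[1]->0 | ready=[1] | order so far=[3, 0, 2, 4]
  pop 1: no out-edges | ready=[] | order so far=[3, 0, 2, 4, 1]
New canonical toposort: [3, 0, 2, 4, 1]
Compare positions:
  Node 0: index 1 -> 1 (same)
  Node 1: index 4 -> 4 (same)
  Node 2: index 2 -> 2 (same)
  Node 3: index 0 -> 0 (same)
  Node 4: index 3 -> 3 (same)
Nodes that changed position: none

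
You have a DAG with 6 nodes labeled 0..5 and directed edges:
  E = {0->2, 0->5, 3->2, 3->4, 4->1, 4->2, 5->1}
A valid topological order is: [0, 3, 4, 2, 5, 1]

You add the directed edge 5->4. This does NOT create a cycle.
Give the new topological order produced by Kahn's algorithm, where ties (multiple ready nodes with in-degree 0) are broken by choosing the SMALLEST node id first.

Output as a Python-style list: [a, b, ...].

Answer: [0, 3, 5, 4, 1, 2]

Derivation:
Old toposort: [0, 3, 4, 2, 5, 1]
Added edge: 5->4
Position of 5 (4) > position of 4 (2). Must reorder: 5 must now come before 4.
Run Kahn's algorithm (break ties by smallest node id):
  initial in-degrees: [0, 2, 3, 0, 2, 1]
  ready (indeg=0): [0, 3]
  pop 0: indeg[2]->2; indeg[5]->0 | ready=[3, 5] | order so far=[0]
  pop 3: indeg[2]->1; indeg[4]->1 | ready=[5] | order so far=[0, 3]
  pop 5: indeg[1]->1; indeg[4]->0 | ready=[4] | order so far=[0, 3, 5]
  pop 4: indeg[1]->0; indeg[2]->0 | ready=[1, 2] | order so far=[0, 3, 5, 4]
  pop 1: no out-edges | ready=[2] | order so far=[0, 3, 5, 4, 1]
  pop 2: no out-edges | ready=[] | order so far=[0, 3, 5, 4, 1, 2]
  Result: [0, 3, 5, 4, 1, 2]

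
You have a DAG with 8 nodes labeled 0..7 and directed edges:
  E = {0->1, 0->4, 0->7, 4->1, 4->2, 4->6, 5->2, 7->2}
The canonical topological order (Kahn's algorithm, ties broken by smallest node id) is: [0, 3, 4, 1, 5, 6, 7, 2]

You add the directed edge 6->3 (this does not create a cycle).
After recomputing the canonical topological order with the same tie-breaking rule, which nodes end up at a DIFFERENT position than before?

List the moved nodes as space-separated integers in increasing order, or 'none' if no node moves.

Old toposort: [0, 3, 4, 1, 5, 6, 7, 2]
Added edge 6->3
Recompute Kahn (smallest-id tiebreak):
  initial in-degrees: [0, 2, 3, 1, 1, 0, 1, 1]
  ready (indeg=0): [0, 5]
  pop 0: indeg[1]->1; indeg[4]->0; indeg[7]->0 | ready=[4, 5, 7] | order so far=[0]
  pop 4: indeg[1]->0; indeg[2]->2; indeg[6]->0 | ready=[1, 5, 6, 7] | order so far=[0, 4]
  pop 1: no out-edges | ready=[5, 6, 7] | order so far=[0, 4, 1]
  pop 5: indeg[2]->1 | ready=[6, 7] | order so far=[0, 4, 1, 5]
  pop 6: indeg[3]->0 | ready=[3, 7] | order so far=[0, 4, 1, 5, 6]
  pop 3: no out-edges | ready=[7] | order so far=[0, 4, 1, 5, 6, 3]
  pop 7: indeg[2]->0 | ready=[2] | order so far=[0, 4, 1, 5, 6, 3, 7]
  pop 2: no out-edges | ready=[] | order so far=[0, 4, 1, 5, 6, 3, 7, 2]
New canonical toposort: [0, 4, 1, 5, 6, 3, 7, 2]
Compare positions:
  Node 0: index 0 -> 0 (same)
  Node 1: index 3 -> 2 (moved)
  Node 2: index 7 -> 7 (same)
  Node 3: index 1 -> 5 (moved)
  Node 4: index 2 -> 1 (moved)
  Node 5: index 4 -> 3 (moved)
  Node 6: index 5 -> 4 (moved)
  Node 7: index 6 -> 6 (same)
Nodes that changed position: 1 3 4 5 6

Answer: 1 3 4 5 6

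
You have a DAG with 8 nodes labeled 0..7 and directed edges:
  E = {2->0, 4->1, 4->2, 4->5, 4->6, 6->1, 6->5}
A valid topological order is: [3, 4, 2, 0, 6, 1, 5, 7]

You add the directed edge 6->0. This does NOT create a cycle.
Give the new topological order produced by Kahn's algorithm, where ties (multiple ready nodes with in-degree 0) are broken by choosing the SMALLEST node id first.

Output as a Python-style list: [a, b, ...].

Old toposort: [3, 4, 2, 0, 6, 1, 5, 7]
Added edge: 6->0
Position of 6 (4) > position of 0 (3). Must reorder: 6 must now come before 0.
Run Kahn's algorithm (break ties by smallest node id):
  initial in-degrees: [2, 2, 1, 0, 0, 2, 1, 0]
  ready (indeg=0): [3, 4, 7]
  pop 3: no out-edges | ready=[4, 7] | order so far=[3]
  pop 4: indeg[1]->1; indeg[2]->0; indeg[5]->1; indeg[6]->0 | ready=[2, 6, 7] | order so far=[3, 4]
  pop 2: indeg[0]->1 | ready=[6, 7] | order so far=[3, 4, 2]
  pop 6: indeg[0]->0; indeg[1]->0; indeg[5]->0 | ready=[0, 1, 5, 7] | order so far=[3, 4, 2, 6]
  pop 0: no out-edges | ready=[1, 5, 7] | order so far=[3, 4, 2, 6, 0]
  pop 1: no out-edges | ready=[5, 7] | order so far=[3, 4, 2, 6, 0, 1]
  pop 5: no out-edges | ready=[7] | order so far=[3, 4, 2, 6, 0, 1, 5]
  pop 7: no out-edges | ready=[] | order so far=[3, 4, 2, 6, 0, 1, 5, 7]
  Result: [3, 4, 2, 6, 0, 1, 5, 7]

Answer: [3, 4, 2, 6, 0, 1, 5, 7]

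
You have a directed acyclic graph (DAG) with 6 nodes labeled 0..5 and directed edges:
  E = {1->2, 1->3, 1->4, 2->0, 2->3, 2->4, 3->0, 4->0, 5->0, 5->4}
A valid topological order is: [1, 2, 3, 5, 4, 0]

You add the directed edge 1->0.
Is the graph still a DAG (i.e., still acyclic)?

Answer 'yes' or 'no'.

Answer: yes

Derivation:
Given toposort: [1, 2, 3, 5, 4, 0]
Position of 1: index 0; position of 0: index 5
New edge 1->0: forward
Forward edge: respects the existing order. Still a DAG, same toposort still valid.
Still a DAG? yes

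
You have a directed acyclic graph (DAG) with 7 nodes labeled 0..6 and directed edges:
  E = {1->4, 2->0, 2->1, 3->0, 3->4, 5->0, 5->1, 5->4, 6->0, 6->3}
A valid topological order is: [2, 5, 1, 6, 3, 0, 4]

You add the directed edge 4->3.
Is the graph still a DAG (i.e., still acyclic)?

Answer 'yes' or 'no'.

Answer: no

Derivation:
Given toposort: [2, 5, 1, 6, 3, 0, 4]
Position of 4: index 6; position of 3: index 4
New edge 4->3: backward (u after v in old order)
Backward edge: old toposort is now invalid. Check if this creates a cycle.
Does 3 already reach 4? Reachable from 3: [0, 3, 4]. YES -> cycle!
Still a DAG? no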